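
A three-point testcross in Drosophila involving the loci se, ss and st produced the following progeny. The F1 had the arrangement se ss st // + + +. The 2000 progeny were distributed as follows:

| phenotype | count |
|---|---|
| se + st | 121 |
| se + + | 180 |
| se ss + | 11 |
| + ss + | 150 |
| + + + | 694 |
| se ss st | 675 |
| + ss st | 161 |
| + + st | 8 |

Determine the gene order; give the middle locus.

st

The two rarest classes, se ss + and + + st, are the double crossovers. Comparing them with the parentals, only the st allele has switched, so st is the middle locus and the order is ss – st – se.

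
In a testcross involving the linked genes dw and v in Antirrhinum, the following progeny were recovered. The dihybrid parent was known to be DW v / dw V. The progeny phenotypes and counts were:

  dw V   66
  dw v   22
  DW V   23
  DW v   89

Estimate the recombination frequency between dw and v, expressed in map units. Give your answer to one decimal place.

22.5 map units

The recombinant classes are DW V and dw v: 23 + 22 = 45.
Recombination frequency = 45/200 = 0.2250 ≈ 22.5%, i.e. 22.5 map units.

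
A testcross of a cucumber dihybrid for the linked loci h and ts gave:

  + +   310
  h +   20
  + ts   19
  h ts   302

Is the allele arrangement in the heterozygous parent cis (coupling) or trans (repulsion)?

cis

The two most frequent classes are + + (310) and h ts (302); these are the parental (non-recombinant) types.
So the F1 carried + + on one chromosome and h ts on the other — the recessive alleles are on the same chromosome (cis / coupling).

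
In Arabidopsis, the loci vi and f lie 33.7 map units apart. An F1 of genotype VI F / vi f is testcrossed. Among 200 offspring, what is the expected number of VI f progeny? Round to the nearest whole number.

34

A map distance of 33.7 map units corresponds to a recombination frequency of 0.337.
The F1 is VI F / vi f, so VI f is a recombinant gamete class with expected frequency r/2 = 0.337/2 = 0.1685.
Expected number = 0.1685 × 200 = 33.70 ≈ 34.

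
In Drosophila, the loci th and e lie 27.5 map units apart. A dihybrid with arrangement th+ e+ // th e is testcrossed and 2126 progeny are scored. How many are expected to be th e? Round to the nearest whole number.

771

A map distance of 27.5 map units corresponds to a recombination frequency of 0.275.
The F1 is th+ e+ / th e, so th e is a parental gamete class with expected frequency (1 − r)/2 = 0.725/2 = 0.3625.
Expected number = 0.3625 × 2126 = 770.67 ≈ 771.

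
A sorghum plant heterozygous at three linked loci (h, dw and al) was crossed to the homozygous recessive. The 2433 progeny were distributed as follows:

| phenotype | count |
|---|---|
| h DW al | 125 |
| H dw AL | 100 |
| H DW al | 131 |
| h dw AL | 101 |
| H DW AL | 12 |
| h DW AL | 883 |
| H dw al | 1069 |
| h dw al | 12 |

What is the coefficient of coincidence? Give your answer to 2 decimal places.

The two most frequent reciprocal classes, h DW AL and H dw al, are the parental types, so the F1 was h DW AL / H dw al.
The two rarest classes, H DW AL and h dw al, are the double crossovers. Comparing them with the parentals, only the h allele has switched, so h is the middle locus and the order is dw – h – al.
dw–h: (232 + 24)/2433 = 0.1052; h–al: (225 + 24)/2433 = 0.1023.
Expected DCO frequency = 0.1052 × 0.1023 ≈ 0.01076; observed = 24/2433 ≈ 0.00986.
Coefficient of coincidence = 0.00986/0.01076 ≈ 0.92.

0.92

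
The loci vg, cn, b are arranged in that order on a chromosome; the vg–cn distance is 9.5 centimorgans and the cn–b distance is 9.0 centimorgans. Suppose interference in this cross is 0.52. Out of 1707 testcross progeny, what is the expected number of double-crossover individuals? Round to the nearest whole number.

7

Map distances give recombination frequencies of 0.095 and 0.090 for the two intervals.
With interference 0.52 (so coincidence = 0.48), expected double-crossover frequency = 0.095 × 0.090 × 0.48 = 0.00410.
Expected number = 0.00410 × 1707 = 7.01 ≈ 7.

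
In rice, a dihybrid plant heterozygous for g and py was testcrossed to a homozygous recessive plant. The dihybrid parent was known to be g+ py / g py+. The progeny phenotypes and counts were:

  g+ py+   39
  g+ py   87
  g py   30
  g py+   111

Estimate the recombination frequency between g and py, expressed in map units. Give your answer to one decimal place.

The recombinant classes are g+ py+ and g py: 39 + 30 = 69.
Recombination frequency = 69/267 = 0.2584 ≈ 25.8%, i.e. 25.8 map units.

25.8 map units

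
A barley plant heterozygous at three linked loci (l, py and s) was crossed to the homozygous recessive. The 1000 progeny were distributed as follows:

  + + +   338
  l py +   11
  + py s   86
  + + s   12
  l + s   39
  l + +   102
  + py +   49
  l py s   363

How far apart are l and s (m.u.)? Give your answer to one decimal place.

21.1 m.u.

The two most frequent reciprocal classes, + + + and l py s, are the parental types, so the F1 was + + + / l py s.
The two rarest classes, + + s and l py +, are the double crossovers. Comparing them with the parentals, only the s allele has switched, so s is the middle locus and the order is l – s – py.
Crossovers in the l–s interval produce the single-crossover classes l + + and + py s (102 + 86 = 188) plus the double crossovers (23).
RF(l–s) = (188 + 23) / 1000 = 211/1000 = 0.2110 → 21.1 m.u.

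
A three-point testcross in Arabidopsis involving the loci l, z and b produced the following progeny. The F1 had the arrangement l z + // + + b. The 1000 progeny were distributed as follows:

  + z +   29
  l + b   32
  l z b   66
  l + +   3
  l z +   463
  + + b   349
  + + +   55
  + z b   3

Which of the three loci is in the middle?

The two rarest classes, l + + and + z b, are the double crossovers. Comparing them with the parentals, only the z allele has switched, so z is the middle locus and the order is b – z – l.

z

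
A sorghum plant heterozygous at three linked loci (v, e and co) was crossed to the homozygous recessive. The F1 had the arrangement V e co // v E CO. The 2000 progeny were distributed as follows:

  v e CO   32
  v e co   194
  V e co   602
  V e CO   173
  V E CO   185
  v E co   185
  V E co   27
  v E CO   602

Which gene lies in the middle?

The two rarest classes, V E co and v e CO, are the double crossovers. Comparing them with the parentals, only the e allele has switched, so e is the middle locus and the order is co – e – v.

e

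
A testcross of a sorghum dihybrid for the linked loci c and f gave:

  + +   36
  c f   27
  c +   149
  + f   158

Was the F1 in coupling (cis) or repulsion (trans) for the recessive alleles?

trans

The two most frequent classes are + f (158) and c + (149); these are the parental (non-recombinant) types.
So the F1 carried + f on one chromosome and c + on the other — the recessive alleles are on opposite chromosomes (trans / repulsion).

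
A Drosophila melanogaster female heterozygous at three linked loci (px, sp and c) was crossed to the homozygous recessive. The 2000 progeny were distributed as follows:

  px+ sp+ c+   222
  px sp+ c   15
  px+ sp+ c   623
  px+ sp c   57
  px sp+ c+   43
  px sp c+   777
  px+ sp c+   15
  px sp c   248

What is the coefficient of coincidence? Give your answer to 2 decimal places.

The two most frequent reciprocal classes, px sp c+ and px+ sp+ c, are the parental types, so the F1 was px sp c+ / px+ sp+ c.
The two rarest classes, px+ sp c+ and px sp+ c, are the double crossovers. Comparing them with the parentals, only the px allele has switched, so px is the middle locus and the order is sp – px – c.
sp–px: (100 + 30)/2000 = 0.0650; px–c: (470 + 30)/2000 = 0.2500.
Expected DCO frequency = 0.0650 × 0.2500 ≈ 0.01625; observed = 30/2000 ≈ 0.01500.
Coefficient of coincidence = 0.01500/0.01625 ≈ 0.92.

0.92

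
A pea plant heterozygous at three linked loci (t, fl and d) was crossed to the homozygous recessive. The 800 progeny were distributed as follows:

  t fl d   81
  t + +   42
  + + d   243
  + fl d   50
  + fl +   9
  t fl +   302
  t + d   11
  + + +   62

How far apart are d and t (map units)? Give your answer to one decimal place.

20.4 map units

The two most frequent reciprocal classes, t fl + and + + d, are the parental types, so the F1 was t fl + / + + d.
The two rarest classes, + fl + and t + d, are the double crossovers. Comparing them with the parentals, only the t allele has switched, so t is the middle locus and the order is fl – t – d.
Crossovers in the t–d interval produce the single-crossover classes t fl d and + + + (81 + 62 = 143) plus the double crossovers (20).
RF(t–d) = (143 + 20) / 800 = 163/800 = 0.2037 → 20.4 map units.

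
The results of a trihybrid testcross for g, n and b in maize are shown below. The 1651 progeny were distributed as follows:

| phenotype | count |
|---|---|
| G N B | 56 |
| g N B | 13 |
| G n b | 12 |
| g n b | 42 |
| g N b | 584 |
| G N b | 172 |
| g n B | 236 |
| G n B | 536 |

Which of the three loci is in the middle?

The two most frequent reciprocal classes, g N b and G n B, are the parental types, so the F1 was g N b / G n B.
The two rarest classes, g N B and G n b, are the double crossovers. Comparing them with the parentals, only the b allele has switched, so b is the middle locus and the order is n – b – g.

b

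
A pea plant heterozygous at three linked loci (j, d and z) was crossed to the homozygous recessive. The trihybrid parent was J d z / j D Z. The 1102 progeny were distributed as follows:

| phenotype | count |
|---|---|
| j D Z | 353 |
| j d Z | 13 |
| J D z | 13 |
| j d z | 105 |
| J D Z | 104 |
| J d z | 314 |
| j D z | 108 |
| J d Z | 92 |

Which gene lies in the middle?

d

The two rarest classes, J D z and j d Z, are the double crossovers. Comparing them with the parentals, only the d allele has switched, so d is the middle locus and the order is z – d – j.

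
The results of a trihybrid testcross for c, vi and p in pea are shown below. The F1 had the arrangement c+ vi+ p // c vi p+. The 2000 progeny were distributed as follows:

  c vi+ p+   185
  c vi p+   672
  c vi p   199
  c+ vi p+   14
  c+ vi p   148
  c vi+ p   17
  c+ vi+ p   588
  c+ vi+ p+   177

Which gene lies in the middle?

c

The two rarest classes, c vi+ p and c+ vi p+, are the double crossovers. Comparing them with the parentals, only the c allele has switched, so c is the middle locus and the order is vi – c – p.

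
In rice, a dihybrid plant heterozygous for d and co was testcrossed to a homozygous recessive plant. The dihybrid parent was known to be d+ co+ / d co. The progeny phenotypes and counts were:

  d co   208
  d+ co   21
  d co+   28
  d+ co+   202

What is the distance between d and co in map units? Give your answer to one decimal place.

The recombinant classes are d+ co and d co+: 21 + 28 = 49.
Recombination frequency = 49/459 = 0.1068 ≈ 10.7%, i.e. 10.7 map units.

10.7 map units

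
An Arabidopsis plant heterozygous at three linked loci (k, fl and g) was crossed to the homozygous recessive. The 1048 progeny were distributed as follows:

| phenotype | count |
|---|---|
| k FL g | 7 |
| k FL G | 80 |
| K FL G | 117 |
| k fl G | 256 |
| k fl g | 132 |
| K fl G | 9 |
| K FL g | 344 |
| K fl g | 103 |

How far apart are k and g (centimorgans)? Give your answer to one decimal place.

25.3 centimorgans

The two most frequent reciprocal classes, k fl G and K FL g, are the parental types, so the F1 was k fl G / K FL g.
The two rarest classes, K fl G and k FL g, are the double crossovers. Comparing them with the parentals, only the k allele has switched, so k is the middle locus and the order is fl – k – g.
Crossovers in the k–g interval produce the single-crossover classes k fl g and K FL G (132 + 117 = 249) plus the double crossovers (16).
RF(k–g) = (249 + 16) / 1048 = 265/1048 = 0.2529 → 25.3 centimorgans.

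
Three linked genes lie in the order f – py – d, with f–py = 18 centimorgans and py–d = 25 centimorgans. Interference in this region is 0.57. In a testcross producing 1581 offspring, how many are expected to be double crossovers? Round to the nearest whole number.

Map distances give recombination frequencies of 0.180 and 0.250 for the two intervals.
With interference 0.57 (so coincidence = 0.43), expected double-crossover frequency = 0.180 × 0.250 × 0.43 = 0.01935.
Expected number = 0.01935 × 1581 = 30.59 ≈ 31.

31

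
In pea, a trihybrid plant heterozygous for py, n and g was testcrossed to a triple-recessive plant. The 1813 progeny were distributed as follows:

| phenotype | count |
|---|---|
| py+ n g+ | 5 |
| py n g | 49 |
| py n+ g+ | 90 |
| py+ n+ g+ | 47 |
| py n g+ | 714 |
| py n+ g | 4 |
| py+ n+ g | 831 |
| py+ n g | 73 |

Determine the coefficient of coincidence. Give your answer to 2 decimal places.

0.90

The two most frequent reciprocal classes, py n g+ and py+ n+ g, are the parental types, so the F1 was py n g+ / py+ n+ g.
The two rarest classes, py+ n g+ and py n+ g, are the double crossovers. Comparing them with the parentals, only the py allele has switched, so py is the middle locus and the order is n – py – g.
n–py: (163 + 9)/1813 = 0.0949; py–g: (96 + 9)/1813 = 0.0579.
Expected DCO frequency = 0.0949 × 0.0579 ≈ 0.00549; observed = 9/1813 ≈ 0.00496.
Coefficient of coincidence = 0.00496/0.00549 ≈ 0.90.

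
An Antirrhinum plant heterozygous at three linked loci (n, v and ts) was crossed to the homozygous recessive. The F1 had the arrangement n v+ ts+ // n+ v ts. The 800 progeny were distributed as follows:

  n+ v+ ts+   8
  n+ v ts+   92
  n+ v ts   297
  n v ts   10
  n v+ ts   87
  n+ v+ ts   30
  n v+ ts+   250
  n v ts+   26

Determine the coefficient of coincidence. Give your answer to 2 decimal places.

The two rarest classes, n+ v+ ts+ and n v ts, are the double crossovers. Comparing them with the parentals, only the n allele has switched, so n is the middle locus and the order is v – n – ts.
v–n: (56 + 18)/800 = 0.0925; n–ts: (179 + 18)/800 = 0.2462.
Expected DCO frequency = 0.0925 × 0.2462 ≈ 0.02277; observed = 18/800 ≈ 0.02250.
Coefficient of coincidence = 0.02250/0.02277 ≈ 0.99.

0.99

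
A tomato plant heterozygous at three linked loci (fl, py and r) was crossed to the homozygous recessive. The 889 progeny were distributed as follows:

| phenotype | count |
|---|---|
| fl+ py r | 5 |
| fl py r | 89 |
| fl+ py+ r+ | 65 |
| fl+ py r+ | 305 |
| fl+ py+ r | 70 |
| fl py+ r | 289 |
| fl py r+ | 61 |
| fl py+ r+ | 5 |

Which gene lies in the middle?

The two most frequent reciprocal classes, fl py+ r and fl+ py r+, are the parental types, so the F1 was fl py+ r / fl+ py r+.
The two rarest classes, fl py+ r+ and fl+ py r, are the double crossovers. Comparing them with the parentals, only the r allele has switched, so r is the middle locus and the order is py – r – fl.

r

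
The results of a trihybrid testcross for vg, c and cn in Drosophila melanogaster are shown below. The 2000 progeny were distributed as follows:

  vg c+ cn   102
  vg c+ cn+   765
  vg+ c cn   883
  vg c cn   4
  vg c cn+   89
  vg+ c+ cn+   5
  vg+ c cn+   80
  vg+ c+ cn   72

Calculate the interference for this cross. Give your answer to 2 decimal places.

The two most frequent reciprocal classes, vg c+ cn+ and vg+ c cn, are the parental types, so the F1 was vg c+ cn+ / vg+ c cn.
The two rarest classes, vg+ c+ cn+ and vg c cn, are the double crossovers. Comparing them with the parentals, only the vg allele has switched, so vg is the middle locus and the order is c – vg – cn.
c–vg: (161 + 9)/2000 = 0.0850; vg–cn: (182 + 9)/2000 = 0.0955.
Expected DCO frequency = 0.0850 × 0.0955 ≈ 0.00812; observed = 9/2000 ≈ 0.00450.
Coefficient of coincidence = 0.00450/0.00812 ≈ 0.55; interference = 1 − 0.55 = 0.45.

0.45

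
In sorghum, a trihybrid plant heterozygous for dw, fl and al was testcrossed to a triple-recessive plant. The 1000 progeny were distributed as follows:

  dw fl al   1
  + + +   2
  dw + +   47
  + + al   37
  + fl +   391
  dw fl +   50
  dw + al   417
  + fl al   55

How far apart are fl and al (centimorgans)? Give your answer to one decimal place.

The two most frequent reciprocal classes, dw + al and + fl +, are the parental types, so the F1 was dw + al / + fl +.
The two rarest classes, dw fl al and + + +, are the double crossovers. Comparing them with the parentals, only the fl allele has switched, so fl is the middle locus and the order is al – fl – dw.
Crossovers in the al–fl interval produce the single-crossover classes dw + + and + fl al (47 + 55 = 102) plus the double crossovers (3).
RF(al–fl) = (102 + 3) / 1000 = 105/1000 = 0.1050 → 10.5 centimorgans.

10.5 centimorgans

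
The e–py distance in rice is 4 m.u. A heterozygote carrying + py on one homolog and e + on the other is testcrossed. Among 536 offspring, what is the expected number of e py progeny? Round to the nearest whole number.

A map distance of 4 m.u. corresponds to a recombination frequency of 0.040.
The F1 is + py / e +, so e py is a recombinant gamete class with expected frequency r/2 = 0.040/2 = 0.0200.
Expected number = 0.0200 × 536 = 10.72 ≈ 11.

11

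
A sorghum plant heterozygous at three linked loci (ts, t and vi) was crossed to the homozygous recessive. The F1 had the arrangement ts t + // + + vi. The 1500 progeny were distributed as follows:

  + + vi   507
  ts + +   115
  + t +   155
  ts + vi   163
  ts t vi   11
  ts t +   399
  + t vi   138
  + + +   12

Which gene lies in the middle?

vi

The two rarest classes, ts t vi and + + +, are the double crossovers. Comparing them with the parentals, only the vi allele has switched, so vi is the middle locus and the order is t – vi – ts.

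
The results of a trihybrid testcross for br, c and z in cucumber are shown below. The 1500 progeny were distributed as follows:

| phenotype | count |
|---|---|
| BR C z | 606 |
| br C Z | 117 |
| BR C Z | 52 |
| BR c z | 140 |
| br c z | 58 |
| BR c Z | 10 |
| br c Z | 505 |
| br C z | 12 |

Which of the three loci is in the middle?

br

The two most frequent reciprocal classes, BR C z and br c Z, are the parental types, so the F1 was BR C z / br c Z.
The two rarest classes, br C z and BR c Z, are the double crossovers. Comparing them with the parentals, only the br allele has switched, so br is the middle locus and the order is c – br – z.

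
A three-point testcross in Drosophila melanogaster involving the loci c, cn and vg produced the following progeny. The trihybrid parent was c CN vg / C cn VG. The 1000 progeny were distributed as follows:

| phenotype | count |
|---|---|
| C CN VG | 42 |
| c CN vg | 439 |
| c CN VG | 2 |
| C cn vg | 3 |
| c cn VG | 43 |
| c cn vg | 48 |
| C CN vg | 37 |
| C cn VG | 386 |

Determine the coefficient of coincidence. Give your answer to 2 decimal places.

0.62

The two rarest classes, c CN VG and C cn vg, are the double crossovers. Comparing them with the parentals, only the vg allele has switched, so vg is the middle locus and the order is cn – vg – c.
cn–vg: (90 + 5)/1000 = 0.0950; vg–c: (80 + 5)/1000 = 0.0850.
Expected DCO frequency = 0.0950 × 0.0850 ≈ 0.00808; observed = 5/1000 ≈ 0.00500.
Coefficient of coincidence = 0.00500/0.00808 ≈ 0.62.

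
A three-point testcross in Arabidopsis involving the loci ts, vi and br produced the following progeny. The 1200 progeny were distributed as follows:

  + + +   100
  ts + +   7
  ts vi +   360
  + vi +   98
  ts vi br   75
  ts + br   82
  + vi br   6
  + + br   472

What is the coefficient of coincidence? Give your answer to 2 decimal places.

The two most frequent reciprocal classes, ts vi + and + + br, are the parental types, so the F1 was ts vi + / + + br.
The two rarest classes, ts + + and + vi br, are the double crossovers. Comparing them with the parentals, only the vi allele has switched, so vi is the middle locus and the order is br – vi – ts.
br–vi: (175 + 13)/1200 = 0.1567; vi–ts: (180 + 13)/1200 = 0.1608.
Expected DCO frequency = 0.1567 × 0.1608 ≈ 0.02520; observed = 13/1200 ≈ 0.01083.
Coefficient of coincidence = 0.01083/0.02520 ≈ 0.43.

0.43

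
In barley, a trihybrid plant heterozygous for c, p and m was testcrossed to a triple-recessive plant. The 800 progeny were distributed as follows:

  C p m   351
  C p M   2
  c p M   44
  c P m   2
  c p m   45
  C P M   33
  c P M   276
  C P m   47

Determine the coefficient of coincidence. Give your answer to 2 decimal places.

0.41

The two most frequent reciprocal classes, c P M and C p m, are the parental types, so the F1 was c P M / C p m.
The two rarest classes, c P m and C p M, are the double crossovers. Comparing them with the parentals, only the m allele has switched, so m is the middle locus and the order is p – m – c.
p–m: (91 + 4)/800 = 0.1187; m–c: (78 + 4)/800 = 0.1025.
Expected DCO frequency = 0.1187 × 0.1025 ≈ 0.01217; observed = 4/800 ≈ 0.00500.
Coefficient of coincidence = 0.00500/0.01217 ≈ 0.41.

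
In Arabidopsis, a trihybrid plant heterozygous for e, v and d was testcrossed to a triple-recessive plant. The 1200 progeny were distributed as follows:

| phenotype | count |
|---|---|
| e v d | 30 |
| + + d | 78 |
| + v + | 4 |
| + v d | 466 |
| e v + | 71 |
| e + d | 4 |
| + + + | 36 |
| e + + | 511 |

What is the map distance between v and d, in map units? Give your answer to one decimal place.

13.1 map units

The two most frequent reciprocal classes, + v d and e + +, are the parental types, so the F1 was + v d / e + +.
The two rarest classes, + v + and e + d, are the double crossovers. Comparing them with the parentals, only the d allele has switched, so d is the middle locus and the order is e – d – v.
Crossovers in the d–v interval produce the single-crossover classes + + d and e v + (78 + 71 = 149) plus the double crossovers (8).
RF(d–v) = (149 + 8) / 1200 = 157/1200 = 0.1308 → 13.1 map units.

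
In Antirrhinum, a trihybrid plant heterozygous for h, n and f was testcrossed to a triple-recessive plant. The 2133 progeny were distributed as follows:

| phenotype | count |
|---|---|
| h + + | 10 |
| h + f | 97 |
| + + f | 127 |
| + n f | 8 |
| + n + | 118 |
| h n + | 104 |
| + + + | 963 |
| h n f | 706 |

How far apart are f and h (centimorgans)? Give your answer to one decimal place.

11.7 centimorgans

The two most frequent reciprocal classes, + + + and h n f, are the parental types, so the F1 was + + + / h n f.
The two rarest classes, h + + and + n f, are the double crossovers. Comparing them with the parentals, only the h allele has switched, so h is the middle locus and the order is n – h – f.
Crossovers in the h–f interval produce the single-crossover classes + + f and h n + (127 + 104 = 231) plus the double crossovers (18).
RF(h–f) = (231 + 18) / 2133 = 249/2133 = 0.1167 → 11.7 centimorgans.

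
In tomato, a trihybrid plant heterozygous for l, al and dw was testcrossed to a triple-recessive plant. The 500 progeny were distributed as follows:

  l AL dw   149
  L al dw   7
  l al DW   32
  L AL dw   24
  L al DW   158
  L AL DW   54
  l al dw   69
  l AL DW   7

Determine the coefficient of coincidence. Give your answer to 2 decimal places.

The two most frequent reciprocal classes, L al DW and l AL dw, are the parental types, so the F1 was L al DW / l AL dw.
The two rarest classes, L al dw and l AL DW, are the double crossovers. Comparing them with the parentals, only the dw allele has switched, so dw is the middle locus and the order is al – dw – l.
al–dw: (123 + 14)/500 = 0.2740; dw–l: (56 + 14)/500 = 0.1400.
Expected DCO frequency = 0.2740 × 0.1400 ≈ 0.03836; observed = 14/500 ≈ 0.02800.
Coefficient of coincidence = 0.02800/0.03836 ≈ 0.73.

0.73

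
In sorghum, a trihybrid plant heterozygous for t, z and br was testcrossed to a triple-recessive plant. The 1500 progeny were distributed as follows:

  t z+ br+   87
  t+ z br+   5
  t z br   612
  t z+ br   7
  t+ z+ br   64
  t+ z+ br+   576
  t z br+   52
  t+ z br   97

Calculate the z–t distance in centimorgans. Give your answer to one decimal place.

The two most frequent reciprocal classes, t+ z+ br+ and t z br, are the parental types, so the F1 was t+ z+ br+ / t z br.
The two rarest classes, t+ z br+ and t z+ br, are the double crossovers. Comparing them with the parentals, only the z allele has switched, so z is the middle locus and the order is br – z – t.
Crossovers in the z–t interval produce the single-crossover classes t z+ br+ and t+ z br (87 + 97 = 184) plus the double crossovers (12).
RF(z–t) = (184 + 12) / 1500 = 196/1500 = 0.1307 → 13.1 centimorgans.

13.1 centimorgans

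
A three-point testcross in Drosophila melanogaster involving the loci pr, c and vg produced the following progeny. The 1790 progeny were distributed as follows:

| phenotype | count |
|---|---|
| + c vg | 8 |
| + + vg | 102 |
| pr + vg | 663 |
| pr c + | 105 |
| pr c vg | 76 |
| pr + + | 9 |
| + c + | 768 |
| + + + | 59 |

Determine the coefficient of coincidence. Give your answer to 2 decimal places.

The two most frequent reciprocal classes, + c + and pr + vg, are the parental types, so the F1 was + c + / pr + vg.
The two rarest classes, + c vg and pr + +, are the double crossovers. Comparing them with the parentals, only the vg allele has switched, so vg is the middle locus and the order is c – vg – pr.
c–vg: (135 + 17)/1790 = 0.0849; vg–pr: (207 + 17)/1790 = 0.1251.
Expected DCO frequency = 0.0849 × 0.1251 ≈ 0.01062; observed = 17/1790 ≈ 0.00950.
Coefficient of coincidence = 0.00950/0.01062 ≈ 0.89.

0.89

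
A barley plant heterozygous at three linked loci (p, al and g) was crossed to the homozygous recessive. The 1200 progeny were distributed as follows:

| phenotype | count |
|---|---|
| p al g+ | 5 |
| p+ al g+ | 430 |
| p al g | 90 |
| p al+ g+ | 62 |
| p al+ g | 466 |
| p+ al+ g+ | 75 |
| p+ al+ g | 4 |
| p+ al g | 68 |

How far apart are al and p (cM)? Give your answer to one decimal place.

14.5 cM

The two most frequent reciprocal classes, p al+ g and p+ al g+, are the parental types, so the F1 was p al+ g / p+ al g+.
The two rarest classes, p+ al+ g and p al g+, are the double crossovers. Comparing them with the parentals, only the p allele has switched, so p is the middle locus and the order is g – p – al.
Crossovers in the p–al interval produce the single-crossover classes p al g and p+ al+ g+ (90 + 75 = 165) plus the double crossovers (9).
RF(p–al) = (165 + 9) / 1200 = 174/1200 = 0.1450 → 14.5 cM.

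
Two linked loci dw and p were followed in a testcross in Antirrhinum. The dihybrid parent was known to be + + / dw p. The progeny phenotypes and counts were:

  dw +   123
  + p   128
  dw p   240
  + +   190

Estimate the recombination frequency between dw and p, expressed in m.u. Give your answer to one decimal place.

The recombinant classes are + p and dw +: 128 + 123 = 251.
Recombination frequency = 251/681 = 0.3686 ≈ 36.9%, i.e. 36.9 m.u.

36.9 m.u.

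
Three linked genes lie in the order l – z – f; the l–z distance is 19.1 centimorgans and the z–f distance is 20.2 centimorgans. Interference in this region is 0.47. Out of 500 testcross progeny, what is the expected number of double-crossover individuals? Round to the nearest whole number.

10

Map distances give recombination frequencies of 0.191 and 0.202 for the two intervals.
With interference 0.47 (so coincidence = 0.53), expected double-crossover frequency = 0.191 × 0.202 × 0.53 = 0.02045.
Expected number = 0.02045 × 500 = 10.22 ≈ 10.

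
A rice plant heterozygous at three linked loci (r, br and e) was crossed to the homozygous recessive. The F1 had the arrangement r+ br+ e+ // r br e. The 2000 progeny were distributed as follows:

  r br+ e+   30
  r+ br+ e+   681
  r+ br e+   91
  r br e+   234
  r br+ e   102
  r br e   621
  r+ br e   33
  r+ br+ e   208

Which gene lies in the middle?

r

The two rarest classes, r br+ e+ and r+ br e, are the double crossovers. Comparing them with the parentals, only the r allele has switched, so r is the middle locus and the order is e – r – br.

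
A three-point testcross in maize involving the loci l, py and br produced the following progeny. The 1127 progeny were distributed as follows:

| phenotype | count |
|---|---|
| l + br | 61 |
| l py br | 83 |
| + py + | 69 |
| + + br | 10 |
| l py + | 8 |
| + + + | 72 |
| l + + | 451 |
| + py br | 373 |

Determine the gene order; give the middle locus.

py

The two most frequent reciprocal classes, + py br and l + +, are the parental types, so the F1 was + py br / l + +.
The two rarest classes, + + br and l py +, are the double crossovers. Comparing them with the parentals, only the py allele has switched, so py is the middle locus and the order is br – py – l.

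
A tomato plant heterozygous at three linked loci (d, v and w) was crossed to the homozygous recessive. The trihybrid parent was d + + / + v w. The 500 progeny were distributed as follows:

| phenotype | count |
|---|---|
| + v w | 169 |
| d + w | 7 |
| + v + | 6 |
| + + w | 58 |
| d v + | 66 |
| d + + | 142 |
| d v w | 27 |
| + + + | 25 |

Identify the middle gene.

w

The two rarest classes, d + w and + v +, are the double crossovers. Comparing them with the parentals, only the w allele has switched, so w is the middle locus and the order is v – w – d.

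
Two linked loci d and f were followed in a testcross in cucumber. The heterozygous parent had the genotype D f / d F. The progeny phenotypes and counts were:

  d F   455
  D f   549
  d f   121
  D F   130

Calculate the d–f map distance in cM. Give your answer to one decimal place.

The recombinant classes are D F and d f: 130 + 121 = 251.
Recombination frequency = 251/1255 = 0.2000 ≈ 20.0%, i.e. 20.0 cM.

20.0 cM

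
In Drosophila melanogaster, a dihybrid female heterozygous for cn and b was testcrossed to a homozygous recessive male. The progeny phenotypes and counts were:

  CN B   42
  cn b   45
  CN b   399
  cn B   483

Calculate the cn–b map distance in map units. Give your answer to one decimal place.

The two most frequent classes, CN b (399) and cn B (483), are the parental types, so the F1 was CN b / cn B.
The recombinant classes are CN B and cn b: 42 + 45 = 87.
Recombination frequency = 87/969 = 0.0898 ≈ 9.0%, i.e. 9.0 map units.

9.0 map units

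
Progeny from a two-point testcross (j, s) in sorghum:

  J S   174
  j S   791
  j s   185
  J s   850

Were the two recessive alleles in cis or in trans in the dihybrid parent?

trans

The two most frequent classes are J s (850) and j S (791); these are the parental (non-recombinant) types.
So the F1 carried J s on one chromosome and j S on the other — the recessive alleles are on opposite chromosomes (trans / repulsion).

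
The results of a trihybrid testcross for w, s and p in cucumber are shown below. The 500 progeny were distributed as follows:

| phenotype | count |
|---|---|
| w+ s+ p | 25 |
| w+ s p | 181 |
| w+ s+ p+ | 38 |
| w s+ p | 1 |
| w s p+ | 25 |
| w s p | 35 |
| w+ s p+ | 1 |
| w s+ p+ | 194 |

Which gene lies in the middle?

The two most frequent reciprocal classes, w s+ p+ and w+ s p, are the parental types, so the F1 was w s+ p+ / w+ s p.
The two rarest classes, w s+ p and w+ s p+, are the double crossovers. Comparing them with the parentals, only the p allele has switched, so p is the middle locus and the order is w – p – s.

p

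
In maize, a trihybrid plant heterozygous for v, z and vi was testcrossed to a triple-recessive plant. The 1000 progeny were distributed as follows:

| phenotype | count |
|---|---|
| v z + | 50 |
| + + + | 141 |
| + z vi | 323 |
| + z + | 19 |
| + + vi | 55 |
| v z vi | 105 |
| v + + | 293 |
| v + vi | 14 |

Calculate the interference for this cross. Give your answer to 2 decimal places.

The two most frequent reciprocal classes, + z vi and v + +, are the parental types, so the F1 was + z vi / v + +.
The two rarest classes, + z + and v + vi, are the double crossovers. Comparing them with the parentals, only the vi allele has switched, so vi is the middle locus and the order is z – vi – v.
z–vi: (105 + 33)/1000 = 0.1380; vi–v: (246 + 33)/1000 = 0.2790.
Expected DCO frequency = 0.1380 × 0.2790 ≈ 0.03850; observed = 33/1000 ≈ 0.03300.
Coefficient of coincidence = 0.03300/0.03850 ≈ 0.86; interference = 1 − 0.86 = 0.14.

0.14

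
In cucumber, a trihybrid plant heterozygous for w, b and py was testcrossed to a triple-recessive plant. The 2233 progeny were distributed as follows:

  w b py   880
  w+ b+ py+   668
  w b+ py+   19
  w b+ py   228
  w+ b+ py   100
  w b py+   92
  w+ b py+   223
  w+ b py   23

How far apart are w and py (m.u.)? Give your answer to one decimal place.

10.5 m.u.

The two most frequent reciprocal classes, w+ b+ py+ and w b py, are the parental types, so the F1 was w+ b+ py+ / w b py.
The two rarest classes, w b+ py+ and w+ b py, are the double crossovers. Comparing them with the parentals, only the w allele has switched, so w is the middle locus and the order is b – w – py.
Crossovers in the w–py interval produce the single-crossover classes w+ b+ py and w b py+ (100 + 92 = 192) plus the double crossovers (42).
RF(w–py) = (192 + 42) / 2233 = 234/2233 = 0.1048 → 10.5 m.u.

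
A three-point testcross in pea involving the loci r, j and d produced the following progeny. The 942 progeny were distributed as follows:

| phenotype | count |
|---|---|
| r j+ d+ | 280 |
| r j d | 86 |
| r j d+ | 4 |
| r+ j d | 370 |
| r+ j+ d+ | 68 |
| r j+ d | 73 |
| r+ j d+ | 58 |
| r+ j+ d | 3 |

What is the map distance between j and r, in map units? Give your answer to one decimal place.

17.1 map units

The two most frequent reciprocal classes, r j+ d+ and r+ j d, are the parental types, so the F1 was r j+ d+ / r+ j d.
The two rarest classes, r j d+ and r+ j+ d, are the double crossovers. Comparing them with the parentals, only the j allele has switched, so j is the middle locus and the order is d – j – r.
Crossovers in the j–r interval produce the single-crossover classes r+ j+ d+ and r j d (68 + 86 = 154) plus the double crossovers (7).
RF(j–r) = (154 + 7) / 942 = 161/942 = 0.1709 → 17.1 map units.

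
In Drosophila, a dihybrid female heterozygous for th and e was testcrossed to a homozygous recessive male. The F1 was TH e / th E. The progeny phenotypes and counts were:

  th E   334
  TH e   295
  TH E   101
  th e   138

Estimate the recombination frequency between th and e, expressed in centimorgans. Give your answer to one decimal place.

27.5 centimorgans

The recombinant classes are TH E and th e: 101 + 138 = 239.
Recombination frequency = 239/868 = 0.2753 ≈ 27.5%, i.e. 27.5 centimorgans.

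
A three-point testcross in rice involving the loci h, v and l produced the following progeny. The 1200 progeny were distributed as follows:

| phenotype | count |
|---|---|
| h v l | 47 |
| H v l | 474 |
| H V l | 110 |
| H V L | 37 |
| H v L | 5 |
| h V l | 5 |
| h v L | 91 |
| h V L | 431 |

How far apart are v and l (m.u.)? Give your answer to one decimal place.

17.6 m.u.

The two most frequent reciprocal classes, h V L and H v l, are the parental types, so the F1 was h V L / H v l.
The two rarest classes, h V l and H v L, are the double crossovers. Comparing them with the parentals, only the l allele has switched, so l is the middle locus and the order is v – l – h.
Crossovers in the v–l interval produce the single-crossover classes h v L and H V l (91 + 110 = 201) plus the double crossovers (10).
RF(v–l) = (201 + 10) / 1200 = 211/1200 = 0.1758 → 17.6 m.u.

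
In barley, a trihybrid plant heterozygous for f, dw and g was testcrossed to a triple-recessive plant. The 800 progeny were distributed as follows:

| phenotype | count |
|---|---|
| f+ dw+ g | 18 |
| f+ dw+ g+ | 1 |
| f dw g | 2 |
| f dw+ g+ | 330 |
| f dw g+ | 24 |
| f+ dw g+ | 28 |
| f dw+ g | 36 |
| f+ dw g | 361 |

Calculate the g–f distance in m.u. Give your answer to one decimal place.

8.4 m.u.

The two most frequent reciprocal classes, f+ dw g and f dw+ g+, are the parental types, so the F1 was f+ dw g / f dw+ g+.
The two rarest classes, f dw g and f+ dw+ g+, are the double crossovers. Comparing them with the parentals, only the f allele has switched, so f is the middle locus and the order is g – f – dw.
Crossovers in the g–f interval produce the single-crossover classes f+ dw g+ and f dw+ g (28 + 36 = 64) plus the double crossovers (3).
RF(g–f) = (64 + 3) / 800 = 67/800 = 0.0838 → 8.4 m.u.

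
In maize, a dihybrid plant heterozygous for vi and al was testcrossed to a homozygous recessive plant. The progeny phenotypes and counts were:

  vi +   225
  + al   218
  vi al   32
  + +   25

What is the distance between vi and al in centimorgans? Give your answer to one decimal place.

11.4 centimorgans

The two most frequent classes, + al (218) and vi + (225), are the parental types, so the F1 was + al / vi +.
The recombinant classes are + + and vi al: 25 + 32 = 57.
Recombination frequency = 57/500 = 0.1140 ≈ 11.4%, i.e. 11.4 centimorgans.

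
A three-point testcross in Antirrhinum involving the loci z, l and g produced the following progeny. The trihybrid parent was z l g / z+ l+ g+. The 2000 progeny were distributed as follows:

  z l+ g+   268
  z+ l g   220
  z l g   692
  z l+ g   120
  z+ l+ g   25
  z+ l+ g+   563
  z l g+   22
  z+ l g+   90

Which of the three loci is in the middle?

The two rarest classes, z l g+ and z+ l+ g, are the double crossovers. Comparing them with the parentals, only the g allele has switched, so g is the middle locus and the order is l – g – z.

g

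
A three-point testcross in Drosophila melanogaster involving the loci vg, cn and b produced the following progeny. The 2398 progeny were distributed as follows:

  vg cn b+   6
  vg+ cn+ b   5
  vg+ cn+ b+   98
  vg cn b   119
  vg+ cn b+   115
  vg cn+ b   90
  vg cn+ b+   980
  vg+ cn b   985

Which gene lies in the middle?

cn

The two most frequent reciprocal classes, vg cn+ b+ and vg+ cn b, are the parental types, so the F1 was vg cn+ b+ / vg+ cn b.
The two rarest classes, vg cn b+ and vg+ cn+ b, are the double crossovers. Comparing them with the parentals, only the cn allele has switched, so cn is the middle locus and the order is b – cn – vg.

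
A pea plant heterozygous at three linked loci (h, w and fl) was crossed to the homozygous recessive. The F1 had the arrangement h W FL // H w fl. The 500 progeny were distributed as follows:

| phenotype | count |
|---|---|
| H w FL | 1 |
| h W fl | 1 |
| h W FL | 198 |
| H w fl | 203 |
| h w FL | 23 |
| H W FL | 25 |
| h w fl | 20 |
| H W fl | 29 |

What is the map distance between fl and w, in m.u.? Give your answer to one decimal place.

10.8 m.u.

The two rarest classes, h W fl and H w FL, are the double crossovers. Comparing them with the parentals, only the fl allele has switched, so fl is the middle locus and the order is w – fl – h.
Crossovers in the w–fl interval produce the single-crossover classes h w FL and H W fl (23 + 29 = 52) plus the double crossovers (2).
RF(w–fl) = (52 + 2) / 500 = 54/500 = 0.1080 → 10.8 m.u.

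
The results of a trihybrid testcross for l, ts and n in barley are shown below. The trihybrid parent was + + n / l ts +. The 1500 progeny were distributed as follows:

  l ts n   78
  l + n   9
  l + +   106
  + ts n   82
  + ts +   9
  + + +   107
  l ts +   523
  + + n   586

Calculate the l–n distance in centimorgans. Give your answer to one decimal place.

The two rarest classes, l + n and + ts +, are the double crossovers. Comparing them with the parentals, only the l allele has switched, so l is the middle locus and the order is ts – l – n.
Crossovers in the l–n interval produce the single-crossover classes + + + and l ts n (107 + 78 = 185) plus the double crossovers (18).
RF(l–n) = (185 + 18) / 1500 = 203/1500 = 0.1353 → 13.5 centimorgans.

13.5 centimorgans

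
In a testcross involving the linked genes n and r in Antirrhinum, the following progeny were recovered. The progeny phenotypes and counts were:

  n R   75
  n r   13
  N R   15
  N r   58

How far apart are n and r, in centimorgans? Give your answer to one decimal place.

17.4 centimorgans

The two most frequent classes, N r (58) and n R (75), are the parental types, so the F1 was N r / n R.
The recombinant classes are N R and n r: 15 + 13 = 28.
Recombination frequency = 28/161 = 0.1739 ≈ 17.4%, i.e. 17.4 centimorgans.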